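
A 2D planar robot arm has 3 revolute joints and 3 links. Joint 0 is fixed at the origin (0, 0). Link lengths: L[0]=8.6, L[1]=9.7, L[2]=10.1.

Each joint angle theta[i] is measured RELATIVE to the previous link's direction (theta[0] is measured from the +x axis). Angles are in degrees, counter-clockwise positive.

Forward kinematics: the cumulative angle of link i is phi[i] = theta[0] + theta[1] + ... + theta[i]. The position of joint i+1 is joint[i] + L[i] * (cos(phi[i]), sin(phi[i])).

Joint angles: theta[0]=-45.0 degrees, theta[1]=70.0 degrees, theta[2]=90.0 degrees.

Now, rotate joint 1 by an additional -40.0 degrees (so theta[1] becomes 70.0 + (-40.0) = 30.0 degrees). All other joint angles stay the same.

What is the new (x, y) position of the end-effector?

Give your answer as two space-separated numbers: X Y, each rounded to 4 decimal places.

Answer: 18.0647 1.1642

Derivation:
joint[0] = (0.0000, 0.0000)  (base)
link 0: phi[0] = -45 = -45 deg
  cos(-45 deg) = 0.7071, sin(-45 deg) = -0.7071
  joint[1] = (0.0000, 0.0000) + 8.6 * (0.7071, -0.7071) = (0.0000 + 6.0811, 0.0000 + -6.0811) = (6.0811, -6.0811)
link 1: phi[1] = -45 + 30 = -15 deg
  cos(-15 deg) = 0.9659, sin(-15 deg) = -0.2588
  joint[2] = (6.0811, -6.0811) + 9.7 * (0.9659, -0.2588) = (6.0811 + 9.3695, -6.0811 + -2.5105) = (15.4506, -8.5917)
link 2: phi[2] = -45 + 30 + 90 = 75 deg
  cos(75 deg) = 0.2588, sin(75 deg) = 0.9659
  joint[3] = (15.4506, -8.5917) + 10.1 * (0.2588, 0.9659) = (15.4506 + 2.6141, -8.5917 + 9.7559) = (18.0647, 1.1642)
End effector: (18.0647, 1.1642)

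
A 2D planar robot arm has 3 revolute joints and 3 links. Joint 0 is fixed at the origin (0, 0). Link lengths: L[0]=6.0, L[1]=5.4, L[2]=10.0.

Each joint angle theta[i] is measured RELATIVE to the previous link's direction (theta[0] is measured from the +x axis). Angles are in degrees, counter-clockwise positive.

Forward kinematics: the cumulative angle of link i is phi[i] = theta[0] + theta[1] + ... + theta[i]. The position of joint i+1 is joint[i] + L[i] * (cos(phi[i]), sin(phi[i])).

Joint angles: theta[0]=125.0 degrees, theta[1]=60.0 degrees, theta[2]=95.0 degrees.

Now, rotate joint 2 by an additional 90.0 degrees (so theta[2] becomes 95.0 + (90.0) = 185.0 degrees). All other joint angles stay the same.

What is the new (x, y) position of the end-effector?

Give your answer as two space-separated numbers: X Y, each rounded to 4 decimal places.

Answer: 1.0272 6.1808

Derivation:
joint[0] = (0.0000, 0.0000)  (base)
link 0: phi[0] = 125 = 125 deg
  cos(125 deg) = -0.5736, sin(125 deg) = 0.8192
  joint[1] = (0.0000, 0.0000) + 6 * (-0.5736, 0.8192) = (0.0000 + -3.4415, 0.0000 + 4.9149) = (-3.4415, 4.9149)
link 1: phi[1] = 125 + 60 = 185 deg
  cos(185 deg) = -0.9962, sin(185 deg) = -0.0872
  joint[2] = (-3.4415, 4.9149) + 5.4 * (-0.9962, -0.0872) = (-3.4415 + -5.3795, 4.9149 + -0.4706) = (-8.8209, 4.4443)
link 2: phi[2] = 125 + 60 + 185 = 370 deg
  cos(370 deg) = 0.9848, sin(370 deg) = 0.1736
  joint[3] = (-8.8209, 4.4443) + 10 * (0.9848, 0.1736) = (-8.8209 + 9.8481, 4.4443 + 1.7365) = (1.0272, 6.1808)
End effector: (1.0272, 6.1808)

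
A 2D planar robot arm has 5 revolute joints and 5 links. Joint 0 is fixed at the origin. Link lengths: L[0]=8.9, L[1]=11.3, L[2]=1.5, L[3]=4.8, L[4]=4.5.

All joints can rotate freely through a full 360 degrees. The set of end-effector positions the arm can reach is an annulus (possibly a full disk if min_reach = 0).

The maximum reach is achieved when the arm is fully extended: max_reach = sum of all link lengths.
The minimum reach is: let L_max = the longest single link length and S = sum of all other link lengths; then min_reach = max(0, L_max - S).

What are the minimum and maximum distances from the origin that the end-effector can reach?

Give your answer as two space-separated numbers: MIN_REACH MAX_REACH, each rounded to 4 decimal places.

Link lengths: [8.9, 11.3, 1.5, 4.8, 4.5]
max_reach = 8.9 + 11.3 + 1.5 + 4.8 + 4.5 = 31
L_max = max([8.9, 11.3, 1.5, 4.8, 4.5]) = 11.3
S (sum of others) = 31 - 11.3 = 19.7
min_reach = max(0, 11.3 - 19.7) = max(0, -8.4) = 0

Answer: 0.0000 31.0000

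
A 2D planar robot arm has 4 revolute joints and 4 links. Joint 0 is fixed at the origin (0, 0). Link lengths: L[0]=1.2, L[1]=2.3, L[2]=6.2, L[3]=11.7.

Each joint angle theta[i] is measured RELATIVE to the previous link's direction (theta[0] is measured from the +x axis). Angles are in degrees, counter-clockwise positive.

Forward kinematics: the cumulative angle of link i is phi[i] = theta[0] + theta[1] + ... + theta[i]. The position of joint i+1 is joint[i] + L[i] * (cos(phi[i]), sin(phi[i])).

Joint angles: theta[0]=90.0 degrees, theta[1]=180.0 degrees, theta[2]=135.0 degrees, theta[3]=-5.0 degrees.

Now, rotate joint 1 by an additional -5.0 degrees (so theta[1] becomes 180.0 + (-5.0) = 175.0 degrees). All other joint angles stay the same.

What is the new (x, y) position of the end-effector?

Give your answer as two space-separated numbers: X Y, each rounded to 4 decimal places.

Answer: 14.1331 9.6049

Derivation:
joint[0] = (0.0000, 0.0000)  (base)
link 0: phi[0] = 90 = 90 deg
  cos(90 deg) = 0.0000, sin(90 deg) = 1.0000
  joint[1] = (0.0000, 0.0000) + 1.2 * (0.0000, 1.0000) = (0.0000 + 0.0000, 0.0000 + 1.2000) = (0.0000, 1.2000)
link 1: phi[1] = 90 + 175 = 265 deg
  cos(265 deg) = -0.0872, sin(265 deg) = -0.9962
  joint[2] = (0.0000, 1.2000) + 2.3 * (-0.0872, -0.9962) = (0.0000 + -0.2005, 1.2000 + -2.2912) = (-0.2005, -1.0912)
link 2: phi[2] = 90 + 175 + 135 = 400 deg
  cos(400 deg) = 0.7660, sin(400 deg) = 0.6428
  joint[3] = (-0.2005, -1.0912) + 6.2 * (0.7660, 0.6428) = (-0.2005 + 4.7495, -1.0912 + 3.9853) = (4.5490, 2.8940)
link 3: phi[3] = 90 + 175 + 135 + -5 = 395 deg
  cos(395 deg) = 0.8192, sin(395 deg) = 0.5736
  joint[4] = (4.5490, 2.8940) + 11.7 * (0.8192, 0.5736) = (4.5490 + 9.5841, 2.8940 + 6.7108) = (14.1331, 9.6049)
End effector: (14.1331, 9.6049)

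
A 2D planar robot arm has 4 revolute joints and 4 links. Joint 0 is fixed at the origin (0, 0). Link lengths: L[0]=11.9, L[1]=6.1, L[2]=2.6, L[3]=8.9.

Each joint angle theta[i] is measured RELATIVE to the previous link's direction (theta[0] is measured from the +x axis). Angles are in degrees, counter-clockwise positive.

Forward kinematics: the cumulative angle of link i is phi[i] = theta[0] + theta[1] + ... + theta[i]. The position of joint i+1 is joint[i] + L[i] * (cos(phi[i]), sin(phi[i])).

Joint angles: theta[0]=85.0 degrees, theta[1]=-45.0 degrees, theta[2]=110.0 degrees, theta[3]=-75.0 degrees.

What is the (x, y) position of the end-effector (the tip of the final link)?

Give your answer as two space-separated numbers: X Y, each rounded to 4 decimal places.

joint[0] = (0.0000, 0.0000)  (base)
link 0: phi[0] = 85 = 85 deg
  cos(85 deg) = 0.0872, sin(85 deg) = 0.9962
  joint[1] = (0.0000, 0.0000) + 11.9 * (0.0872, 0.9962) = (0.0000 + 1.0372, 0.0000 + 11.8547) = (1.0372, 11.8547)
link 1: phi[1] = 85 + -45 = 40 deg
  cos(40 deg) = 0.7660, sin(40 deg) = 0.6428
  joint[2] = (1.0372, 11.8547) + 6.1 * (0.7660, 0.6428) = (1.0372 + 4.6729, 11.8547 + 3.9210) = (5.7100, 15.7757)
link 2: phi[2] = 85 + -45 + 110 = 150 deg
  cos(150 deg) = -0.8660, sin(150 deg) = 0.5000
  joint[3] = (5.7100, 15.7757) + 2.6 * (-0.8660, 0.5000) = (5.7100 + -2.2517, 15.7757 + 1.3000) = (3.4584, 17.0757)
link 3: phi[3] = 85 + -45 + 110 + -75 = 75 deg
  cos(75 deg) = 0.2588, sin(75 deg) = 0.9659
  joint[4] = (3.4584, 17.0757) + 8.9 * (0.2588, 0.9659) = (3.4584 + 2.3035, 17.0757 + 8.5967) = (5.7618, 25.6725)
End effector: (5.7618, 25.6725)

Answer: 5.7618 25.6725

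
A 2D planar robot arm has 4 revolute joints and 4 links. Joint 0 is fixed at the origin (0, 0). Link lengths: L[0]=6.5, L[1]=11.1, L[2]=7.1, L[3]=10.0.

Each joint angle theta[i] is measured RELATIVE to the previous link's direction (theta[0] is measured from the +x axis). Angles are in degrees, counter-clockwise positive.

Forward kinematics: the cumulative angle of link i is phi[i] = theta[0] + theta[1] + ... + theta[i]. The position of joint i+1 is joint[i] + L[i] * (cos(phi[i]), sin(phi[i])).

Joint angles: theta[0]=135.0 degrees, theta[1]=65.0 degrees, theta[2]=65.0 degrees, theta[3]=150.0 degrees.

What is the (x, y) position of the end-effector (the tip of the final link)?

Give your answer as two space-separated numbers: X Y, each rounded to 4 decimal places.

joint[0] = (0.0000, 0.0000)  (base)
link 0: phi[0] = 135 = 135 deg
  cos(135 deg) = -0.7071, sin(135 deg) = 0.7071
  joint[1] = (0.0000, 0.0000) + 6.5 * (-0.7071, 0.7071) = (0.0000 + -4.5962, 0.0000 + 4.5962) = (-4.5962, 4.5962)
link 1: phi[1] = 135 + 65 = 200 deg
  cos(200 deg) = -0.9397, sin(200 deg) = -0.3420
  joint[2] = (-4.5962, 4.5962) + 11.1 * (-0.9397, -0.3420) = (-4.5962 + -10.4306, 4.5962 + -3.7964) = (-15.0268, 0.7998)
link 2: phi[2] = 135 + 65 + 65 = 265 deg
  cos(265 deg) = -0.0872, sin(265 deg) = -0.9962
  joint[3] = (-15.0268, 0.7998) + 7.1 * (-0.0872, -0.9962) = (-15.0268 + -0.6188, 0.7998 + -7.0730) = (-15.6456, -6.2732)
link 3: phi[3] = 135 + 65 + 65 + 150 = 415 deg
  cos(415 deg) = 0.5736, sin(415 deg) = 0.8192
  joint[4] = (-15.6456, -6.2732) + 10 * (0.5736, 0.8192) = (-15.6456 + 5.7358, -6.2732 + 8.1915) = (-9.9098, 1.9183)
End effector: (-9.9098, 1.9183)

Answer: -9.9098 1.9183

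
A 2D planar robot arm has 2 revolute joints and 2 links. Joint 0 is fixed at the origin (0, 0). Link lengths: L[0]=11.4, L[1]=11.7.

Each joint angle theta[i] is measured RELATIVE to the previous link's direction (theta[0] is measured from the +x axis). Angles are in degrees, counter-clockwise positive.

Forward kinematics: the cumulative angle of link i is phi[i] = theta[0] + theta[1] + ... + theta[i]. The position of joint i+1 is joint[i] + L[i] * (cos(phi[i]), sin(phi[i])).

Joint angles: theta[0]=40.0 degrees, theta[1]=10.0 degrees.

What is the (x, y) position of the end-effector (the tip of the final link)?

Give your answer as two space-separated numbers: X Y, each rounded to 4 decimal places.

joint[0] = (0.0000, 0.0000)  (base)
link 0: phi[0] = 40 = 40 deg
  cos(40 deg) = 0.7660, sin(40 deg) = 0.6428
  joint[1] = (0.0000, 0.0000) + 11.4 * (0.7660, 0.6428) = (0.0000 + 8.7329, 0.0000 + 7.3278) = (8.7329, 7.3278)
link 1: phi[1] = 40 + 10 = 50 deg
  cos(50 deg) = 0.6428, sin(50 deg) = 0.7660
  joint[2] = (8.7329, 7.3278) + 11.7 * (0.6428, 0.7660) = (8.7329 + 7.5206, 7.3278 + 8.9627) = (16.2535, 16.2905)
End effector: (16.2535, 16.2905)

Answer: 16.2535 16.2905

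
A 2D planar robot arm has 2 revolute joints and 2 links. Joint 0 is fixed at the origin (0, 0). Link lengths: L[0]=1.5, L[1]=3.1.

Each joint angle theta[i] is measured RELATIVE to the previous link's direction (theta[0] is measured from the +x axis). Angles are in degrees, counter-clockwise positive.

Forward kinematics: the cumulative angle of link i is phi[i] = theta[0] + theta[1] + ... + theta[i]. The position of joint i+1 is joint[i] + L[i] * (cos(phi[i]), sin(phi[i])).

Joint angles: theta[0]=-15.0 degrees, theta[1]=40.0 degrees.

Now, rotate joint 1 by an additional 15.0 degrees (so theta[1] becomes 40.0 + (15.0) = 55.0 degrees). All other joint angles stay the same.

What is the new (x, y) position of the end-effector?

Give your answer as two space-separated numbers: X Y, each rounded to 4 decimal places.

Answer: 3.8236 1.6044

Derivation:
joint[0] = (0.0000, 0.0000)  (base)
link 0: phi[0] = -15 = -15 deg
  cos(-15 deg) = 0.9659, sin(-15 deg) = -0.2588
  joint[1] = (0.0000, 0.0000) + 1.5 * (0.9659, -0.2588) = (0.0000 + 1.4489, 0.0000 + -0.3882) = (1.4489, -0.3882)
link 1: phi[1] = -15 + 55 = 40 deg
  cos(40 deg) = 0.7660, sin(40 deg) = 0.6428
  joint[2] = (1.4489, -0.3882) + 3.1 * (0.7660, 0.6428) = (1.4489 + 2.3747, -0.3882 + 1.9926) = (3.8236, 1.6044)
End effector: (3.8236, 1.6044)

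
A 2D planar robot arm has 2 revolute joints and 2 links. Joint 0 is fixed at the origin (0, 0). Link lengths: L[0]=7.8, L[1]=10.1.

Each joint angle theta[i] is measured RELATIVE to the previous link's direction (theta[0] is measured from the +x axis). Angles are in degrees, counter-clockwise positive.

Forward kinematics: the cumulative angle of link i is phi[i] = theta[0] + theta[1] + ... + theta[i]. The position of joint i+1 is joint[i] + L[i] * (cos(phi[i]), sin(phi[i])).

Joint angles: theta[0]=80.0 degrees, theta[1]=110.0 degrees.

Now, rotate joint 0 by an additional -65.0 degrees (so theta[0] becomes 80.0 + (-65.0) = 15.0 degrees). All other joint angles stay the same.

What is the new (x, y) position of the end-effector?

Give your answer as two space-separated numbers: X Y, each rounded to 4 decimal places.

Answer: 1.7411 10.2922

Derivation:
joint[0] = (0.0000, 0.0000)  (base)
link 0: phi[0] = 15 = 15 deg
  cos(15 deg) = 0.9659, sin(15 deg) = 0.2588
  joint[1] = (0.0000, 0.0000) + 7.8 * (0.9659, 0.2588) = (0.0000 + 7.5342, 0.0000 + 2.0188) = (7.5342, 2.0188)
link 1: phi[1] = 15 + 110 = 125 deg
  cos(125 deg) = -0.5736, sin(125 deg) = 0.8192
  joint[2] = (7.5342, 2.0188) + 10.1 * (-0.5736, 0.8192) = (7.5342 + -5.7931, 2.0188 + 8.2734) = (1.7411, 10.2922)
End effector: (1.7411, 10.2922)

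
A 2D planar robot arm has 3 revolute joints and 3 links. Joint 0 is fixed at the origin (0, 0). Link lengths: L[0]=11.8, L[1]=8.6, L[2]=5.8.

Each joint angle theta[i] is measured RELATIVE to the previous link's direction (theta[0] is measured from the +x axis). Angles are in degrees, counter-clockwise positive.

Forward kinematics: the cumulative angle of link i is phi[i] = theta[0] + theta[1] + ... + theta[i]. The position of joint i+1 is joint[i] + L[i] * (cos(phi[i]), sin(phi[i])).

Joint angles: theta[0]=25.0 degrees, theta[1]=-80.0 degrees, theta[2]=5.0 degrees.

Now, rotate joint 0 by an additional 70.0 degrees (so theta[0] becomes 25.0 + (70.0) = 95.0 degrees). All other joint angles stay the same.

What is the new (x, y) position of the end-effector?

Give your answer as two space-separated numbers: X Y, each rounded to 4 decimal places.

Answer: 12.7287 15.9647

Derivation:
joint[0] = (0.0000, 0.0000)  (base)
link 0: phi[0] = 95 = 95 deg
  cos(95 deg) = -0.0872, sin(95 deg) = 0.9962
  joint[1] = (0.0000, 0.0000) + 11.8 * (-0.0872, 0.9962) = (0.0000 + -1.0284, 0.0000 + 11.7551) = (-1.0284, 11.7551)
link 1: phi[1] = 95 + -80 = 15 deg
  cos(15 deg) = 0.9659, sin(15 deg) = 0.2588
  joint[2] = (-1.0284, 11.7551) + 8.6 * (0.9659, 0.2588) = (-1.0284 + 8.3070, 11.7551 + 2.2258) = (7.2785, 13.9809)
link 2: phi[2] = 95 + -80 + 5 = 20 deg
  cos(20 deg) = 0.9397, sin(20 deg) = 0.3420
  joint[3] = (7.2785, 13.9809) + 5.8 * (0.9397, 0.3420) = (7.2785 + 5.4502, 13.9809 + 1.9837) = (12.7287, 15.9647)
End effector: (12.7287, 15.9647)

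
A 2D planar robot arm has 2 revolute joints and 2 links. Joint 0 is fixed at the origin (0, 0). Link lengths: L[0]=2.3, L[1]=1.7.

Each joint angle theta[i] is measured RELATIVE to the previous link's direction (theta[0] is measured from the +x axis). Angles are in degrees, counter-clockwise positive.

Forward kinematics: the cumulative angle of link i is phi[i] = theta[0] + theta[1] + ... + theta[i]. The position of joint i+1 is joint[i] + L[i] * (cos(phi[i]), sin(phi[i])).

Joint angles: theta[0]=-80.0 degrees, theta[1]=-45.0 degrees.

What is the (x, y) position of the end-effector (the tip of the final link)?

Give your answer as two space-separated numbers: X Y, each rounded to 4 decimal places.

joint[0] = (0.0000, 0.0000)  (base)
link 0: phi[0] = -80 = -80 deg
  cos(-80 deg) = 0.1736, sin(-80 deg) = -0.9848
  joint[1] = (0.0000, 0.0000) + 2.3 * (0.1736, -0.9848) = (0.0000 + 0.3994, 0.0000 + -2.2651) = (0.3994, -2.2651)
link 1: phi[1] = -80 + -45 = -125 deg
  cos(-125 deg) = -0.5736, sin(-125 deg) = -0.8192
  joint[2] = (0.3994, -2.2651) + 1.7 * (-0.5736, -0.8192) = (0.3994 + -0.9751, -2.2651 + -1.3926) = (-0.5757, -3.6576)
End effector: (-0.5757, -3.6576)

Answer: -0.5757 -3.6576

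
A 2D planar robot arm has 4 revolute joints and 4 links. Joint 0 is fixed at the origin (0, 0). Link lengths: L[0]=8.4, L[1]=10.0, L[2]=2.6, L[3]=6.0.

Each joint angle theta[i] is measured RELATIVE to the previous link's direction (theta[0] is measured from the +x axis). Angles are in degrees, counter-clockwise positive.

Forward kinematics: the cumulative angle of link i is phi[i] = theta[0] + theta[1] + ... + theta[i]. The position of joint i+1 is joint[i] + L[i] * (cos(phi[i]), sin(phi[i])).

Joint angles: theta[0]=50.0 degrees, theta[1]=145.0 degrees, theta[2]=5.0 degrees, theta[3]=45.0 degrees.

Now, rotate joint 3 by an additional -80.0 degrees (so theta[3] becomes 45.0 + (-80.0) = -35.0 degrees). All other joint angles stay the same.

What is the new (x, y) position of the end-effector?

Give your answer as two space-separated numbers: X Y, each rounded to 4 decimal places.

Answer: -12.4986 4.5102

Derivation:
joint[0] = (0.0000, 0.0000)  (base)
link 0: phi[0] = 50 = 50 deg
  cos(50 deg) = 0.6428, sin(50 deg) = 0.7660
  joint[1] = (0.0000, 0.0000) + 8.4 * (0.6428, 0.7660) = (0.0000 + 5.3994, 0.0000 + 6.4348) = (5.3994, 6.4348)
link 1: phi[1] = 50 + 145 = 195 deg
  cos(195 deg) = -0.9659, sin(195 deg) = -0.2588
  joint[2] = (5.3994, 6.4348) + 10 * (-0.9659, -0.2588) = (5.3994 + -9.6593, 6.4348 + -2.5882) = (-4.2598, 3.8466)
link 2: phi[2] = 50 + 145 + 5 = 200 deg
  cos(200 deg) = -0.9397, sin(200 deg) = -0.3420
  joint[3] = (-4.2598, 3.8466) + 2.6 * (-0.9397, -0.3420) = (-4.2598 + -2.4432, 3.8466 + -0.8893) = (-6.7030, 2.9573)
link 3: phi[3] = 50 + 145 + 5 + -35 = 165 deg
  cos(165 deg) = -0.9659, sin(165 deg) = 0.2588
  joint[4] = (-6.7030, 2.9573) + 6 * (-0.9659, 0.2588) = (-6.7030 + -5.7956, 2.9573 + 1.5529) = (-12.4986, 4.5102)
End effector: (-12.4986, 4.5102)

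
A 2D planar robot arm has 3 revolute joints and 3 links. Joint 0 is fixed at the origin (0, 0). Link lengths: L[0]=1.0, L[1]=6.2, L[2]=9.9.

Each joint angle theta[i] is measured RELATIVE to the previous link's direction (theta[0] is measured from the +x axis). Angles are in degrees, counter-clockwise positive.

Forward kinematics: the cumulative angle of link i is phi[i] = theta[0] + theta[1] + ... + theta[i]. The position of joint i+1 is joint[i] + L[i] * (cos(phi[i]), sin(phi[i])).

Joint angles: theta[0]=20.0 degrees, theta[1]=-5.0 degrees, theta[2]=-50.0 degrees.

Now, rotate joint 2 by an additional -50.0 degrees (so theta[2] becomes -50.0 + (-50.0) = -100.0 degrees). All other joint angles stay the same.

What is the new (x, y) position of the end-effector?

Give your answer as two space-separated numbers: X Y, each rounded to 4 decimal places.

joint[0] = (0.0000, 0.0000)  (base)
link 0: phi[0] = 20 = 20 deg
  cos(20 deg) = 0.9397, sin(20 deg) = 0.3420
  joint[1] = (0.0000, 0.0000) + 1 * (0.9397, 0.3420) = (0.0000 + 0.9397, 0.0000 + 0.3420) = (0.9397, 0.3420)
link 1: phi[1] = 20 + -5 = 15 deg
  cos(15 deg) = 0.9659, sin(15 deg) = 0.2588
  joint[2] = (0.9397, 0.3420) + 6.2 * (0.9659, 0.2588) = (0.9397 + 5.9887, 0.3420 + 1.6047) = (6.9284, 1.9467)
link 2: phi[2] = 20 + -5 + -100 = -85 deg
  cos(-85 deg) = 0.0872, sin(-85 deg) = -0.9962
  joint[3] = (6.9284, 1.9467) + 9.9 * (0.0872, -0.9962) = (6.9284 + 0.8628, 1.9467 + -9.8623) = (7.7913, -7.9156)
End effector: (7.7913, -7.9156)

Answer: 7.7913 -7.9156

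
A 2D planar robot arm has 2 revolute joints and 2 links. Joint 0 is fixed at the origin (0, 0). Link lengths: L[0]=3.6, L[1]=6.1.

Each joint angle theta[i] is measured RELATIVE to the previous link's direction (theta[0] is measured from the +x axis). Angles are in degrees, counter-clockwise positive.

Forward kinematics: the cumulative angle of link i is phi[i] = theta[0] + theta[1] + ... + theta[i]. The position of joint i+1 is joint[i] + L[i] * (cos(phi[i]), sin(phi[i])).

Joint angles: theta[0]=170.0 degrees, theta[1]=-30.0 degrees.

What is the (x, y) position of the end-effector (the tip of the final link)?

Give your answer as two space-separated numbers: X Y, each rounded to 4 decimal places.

joint[0] = (0.0000, 0.0000)  (base)
link 0: phi[0] = 170 = 170 deg
  cos(170 deg) = -0.9848, sin(170 deg) = 0.1736
  joint[1] = (0.0000, 0.0000) + 3.6 * (-0.9848, 0.1736) = (0.0000 + -3.5453, 0.0000 + 0.6251) = (-3.5453, 0.6251)
link 1: phi[1] = 170 + -30 = 140 deg
  cos(140 deg) = -0.7660, sin(140 deg) = 0.6428
  joint[2] = (-3.5453, 0.6251) + 6.1 * (-0.7660, 0.6428) = (-3.5453 + -4.6729, 0.6251 + 3.9210) = (-8.2182, 4.5461)
End effector: (-8.2182, 4.5461)

Answer: -8.2182 4.5461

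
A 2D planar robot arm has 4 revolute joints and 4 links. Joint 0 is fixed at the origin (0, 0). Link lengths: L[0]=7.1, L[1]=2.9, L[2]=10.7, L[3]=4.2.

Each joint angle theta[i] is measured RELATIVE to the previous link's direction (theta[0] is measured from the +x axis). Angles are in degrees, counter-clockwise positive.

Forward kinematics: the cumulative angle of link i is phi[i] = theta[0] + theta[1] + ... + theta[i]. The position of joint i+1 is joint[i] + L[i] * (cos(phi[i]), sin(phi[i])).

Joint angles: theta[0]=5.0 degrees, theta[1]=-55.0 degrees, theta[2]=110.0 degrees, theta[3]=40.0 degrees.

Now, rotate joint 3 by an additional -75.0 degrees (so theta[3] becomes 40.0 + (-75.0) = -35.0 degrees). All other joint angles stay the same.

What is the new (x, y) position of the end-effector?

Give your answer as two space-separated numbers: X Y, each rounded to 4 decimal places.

joint[0] = (0.0000, 0.0000)  (base)
link 0: phi[0] = 5 = 5 deg
  cos(5 deg) = 0.9962, sin(5 deg) = 0.0872
  joint[1] = (0.0000, 0.0000) + 7.1 * (0.9962, 0.0872) = (0.0000 + 7.0730, 0.0000 + 0.6188) = (7.0730, 0.6188)
link 1: phi[1] = 5 + -55 = -50 deg
  cos(-50 deg) = 0.6428, sin(-50 deg) = -0.7660
  joint[2] = (7.0730, 0.6188) + 2.9 * (0.6428, -0.7660) = (7.0730 + 1.8641, 0.6188 + -2.2215) = (8.9371, -1.6027)
link 2: phi[2] = 5 + -55 + 110 = 60 deg
  cos(60 deg) = 0.5000, sin(60 deg) = 0.8660
  joint[3] = (8.9371, -1.6027) + 10.7 * (0.5000, 0.8660) = (8.9371 + 5.3500, -1.6027 + 9.2665) = (14.2871, 7.6637)
link 3: phi[3] = 5 + -55 + 110 + -35 = 25 deg
  cos(25 deg) = 0.9063, sin(25 deg) = 0.4226
  joint[4] = (14.2871, 7.6637) + 4.2 * (0.9063, 0.4226) = (14.2871 + 3.8065, 7.6637 + 1.7750) = (18.0936, 9.4387)
End effector: (18.0936, 9.4387)

Answer: 18.0936 9.4387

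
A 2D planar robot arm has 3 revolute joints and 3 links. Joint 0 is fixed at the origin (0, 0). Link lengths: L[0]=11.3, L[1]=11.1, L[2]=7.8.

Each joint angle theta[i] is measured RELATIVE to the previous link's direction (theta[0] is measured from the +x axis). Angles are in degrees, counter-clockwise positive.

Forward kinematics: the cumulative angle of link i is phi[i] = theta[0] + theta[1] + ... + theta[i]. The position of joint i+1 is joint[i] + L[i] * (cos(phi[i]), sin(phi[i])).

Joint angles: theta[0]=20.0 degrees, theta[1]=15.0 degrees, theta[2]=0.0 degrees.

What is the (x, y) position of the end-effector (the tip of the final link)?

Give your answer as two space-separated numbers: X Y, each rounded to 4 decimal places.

Answer: 26.1005 14.7054

Derivation:
joint[0] = (0.0000, 0.0000)  (base)
link 0: phi[0] = 20 = 20 deg
  cos(20 deg) = 0.9397, sin(20 deg) = 0.3420
  joint[1] = (0.0000, 0.0000) + 11.3 * (0.9397, 0.3420) = (0.0000 + 10.6185, 0.0000 + 3.8648) = (10.6185, 3.8648)
link 1: phi[1] = 20 + 15 = 35 deg
  cos(35 deg) = 0.8192, sin(35 deg) = 0.5736
  joint[2] = (10.6185, 3.8648) + 11.1 * (0.8192, 0.5736) = (10.6185 + 9.0926, 3.8648 + 6.3667) = (19.7111, 10.2315)
link 2: phi[2] = 20 + 15 + 0 = 35 deg
  cos(35 deg) = 0.8192, sin(35 deg) = 0.5736
  joint[3] = (19.7111, 10.2315) + 7.8 * (0.8192, 0.5736) = (19.7111 + 6.3894, 10.2315 + 4.4739) = (26.1005, 14.7054)
End effector: (26.1005, 14.7054)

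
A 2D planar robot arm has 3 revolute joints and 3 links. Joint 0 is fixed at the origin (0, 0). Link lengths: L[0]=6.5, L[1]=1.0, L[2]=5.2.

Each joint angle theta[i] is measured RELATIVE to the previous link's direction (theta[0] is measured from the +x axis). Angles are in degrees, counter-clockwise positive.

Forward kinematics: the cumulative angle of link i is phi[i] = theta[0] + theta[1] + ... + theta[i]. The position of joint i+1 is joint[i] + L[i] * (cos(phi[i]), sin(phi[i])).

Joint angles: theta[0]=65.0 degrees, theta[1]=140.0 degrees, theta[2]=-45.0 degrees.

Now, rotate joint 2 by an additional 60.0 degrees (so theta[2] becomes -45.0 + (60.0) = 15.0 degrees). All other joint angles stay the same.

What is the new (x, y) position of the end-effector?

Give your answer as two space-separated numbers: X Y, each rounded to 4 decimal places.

joint[0] = (0.0000, 0.0000)  (base)
link 0: phi[0] = 65 = 65 deg
  cos(65 deg) = 0.4226, sin(65 deg) = 0.9063
  joint[1] = (0.0000, 0.0000) + 6.5 * (0.4226, 0.9063) = (0.0000 + 2.7470, 0.0000 + 5.8910) = (2.7470, 5.8910)
link 1: phi[1] = 65 + 140 = 205 deg
  cos(205 deg) = -0.9063, sin(205 deg) = -0.4226
  joint[2] = (2.7470, 5.8910) + 1 * (-0.9063, -0.4226) = (2.7470 + -0.9063, 5.8910 + -0.4226) = (1.8407, 5.4684)
link 2: phi[2] = 65 + 140 + 15 = 220 deg
  cos(220 deg) = -0.7660, sin(220 deg) = -0.6428
  joint[3] = (1.8407, 5.4684) + 5.2 * (-0.7660, -0.6428) = (1.8407 + -3.9834, 5.4684 + -3.3425) = (-2.1427, 2.1259)
End effector: (-2.1427, 2.1259)

Answer: -2.1427 2.1259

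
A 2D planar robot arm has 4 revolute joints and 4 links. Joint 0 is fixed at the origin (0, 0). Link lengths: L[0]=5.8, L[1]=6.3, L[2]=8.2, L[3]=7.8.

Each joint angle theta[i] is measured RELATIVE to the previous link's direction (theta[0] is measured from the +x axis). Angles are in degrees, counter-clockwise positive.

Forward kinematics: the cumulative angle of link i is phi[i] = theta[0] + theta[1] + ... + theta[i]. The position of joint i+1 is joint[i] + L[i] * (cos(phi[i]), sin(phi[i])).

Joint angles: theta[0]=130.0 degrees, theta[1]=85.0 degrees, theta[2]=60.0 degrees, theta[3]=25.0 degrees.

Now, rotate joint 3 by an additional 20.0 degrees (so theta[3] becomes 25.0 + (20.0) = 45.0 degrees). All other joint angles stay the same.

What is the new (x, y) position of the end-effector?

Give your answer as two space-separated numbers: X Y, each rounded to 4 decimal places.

Answer: -2.1990 -12.3530

Derivation:
joint[0] = (0.0000, 0.0000)  (base)
link 0: phi[0] = 130 = 130 deg
  cos(130 deg) = -0.6428, sin(130 deg) = 0.7660
  joint[1] = (0.0000, 0.0000) + 5.8 * (-0.6428, 0.7660) = (0.0000 + -3.7282, 0.0000 + 4.4431) = (-3.7282, 4.4431)
link 1: phi[1] = 130 + 85 = 215 deg
  cos(215 deg) = -0.8192, sin(215 deg) = -0.5736
  joint[2] = (-3.7282, 4.4431) + 6.3 * (-0.8192, -0.5736) = (-3.7282 + -5.1607, 4.4431 + -3.6135) = (-8.8888, 0.8295)
link 2: phi[2] = 130 + 85 + 60 = 275 deg
  cos(275 deg) = 0.0872, sin(275 deg) = -0.9962
  joint[3] = (-8.8888, 0.8295) + 8.2 * (0.0872, -0.9962) = (-8.8888 + 0.7147, 0.8295 + -8.1688) = (-8.1741, -7.3393)
link 3: phi[3] = 130 + 85 + 60 + 45 = 320 deg
  cos(320 deg) = 0.7660, sin(320 deg) = -0.6428
  joint[4] = (-8.1741, -7.3393) + 7.8 * (0.7660, -0.6428) = (-8.1741 + 5.9751, -7.3393 + -5.0137) = (-2.1990, -12.3530)
End effector: (-2.1990, -12.3530)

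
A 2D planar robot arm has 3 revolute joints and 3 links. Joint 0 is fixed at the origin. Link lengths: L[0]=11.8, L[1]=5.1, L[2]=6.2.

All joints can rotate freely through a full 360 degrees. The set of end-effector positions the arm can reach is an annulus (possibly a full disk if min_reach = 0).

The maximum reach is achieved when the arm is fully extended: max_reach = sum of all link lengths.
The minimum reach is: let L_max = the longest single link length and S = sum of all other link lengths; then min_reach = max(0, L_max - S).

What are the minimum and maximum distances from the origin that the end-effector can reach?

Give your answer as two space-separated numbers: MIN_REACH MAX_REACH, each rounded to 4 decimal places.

Answer: 0.5000 23.1000

Derivation:
Link lengths: [11.8, 5.1, 6.2]
max_reach = 11.8 + 5.1 + 6.2 = 23.1
L_max = max([11.8, 5.1, 6.2]) = 11.8
S (sum of others) = 23.1 - 11.8 = 11.3
min_reach = max(0, 11.8 - 11.3) = max(0, 0.5) = 0.5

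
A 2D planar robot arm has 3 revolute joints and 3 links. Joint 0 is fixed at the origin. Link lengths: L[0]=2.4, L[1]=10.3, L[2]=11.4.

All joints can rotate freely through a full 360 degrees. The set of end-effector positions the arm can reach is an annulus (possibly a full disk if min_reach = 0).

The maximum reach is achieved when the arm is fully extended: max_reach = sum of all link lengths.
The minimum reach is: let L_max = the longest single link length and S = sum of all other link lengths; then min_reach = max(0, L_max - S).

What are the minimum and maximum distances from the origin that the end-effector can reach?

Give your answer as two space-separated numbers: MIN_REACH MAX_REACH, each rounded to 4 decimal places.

Answer: 0.0000 24.1000

Derivation:
Link lengths: [2.4, 10.3, 11.4]
max_reach = 2.4 + 10.3 + 11.4 = 24.1
L_max = max([2.4, 10.3, 11.4]) = 11.4
S (sum of others) = 24.1 - 11.4 = 12.7
min_reach = max(0, 11.4 - 12.7) = max(0, -1.3) = 0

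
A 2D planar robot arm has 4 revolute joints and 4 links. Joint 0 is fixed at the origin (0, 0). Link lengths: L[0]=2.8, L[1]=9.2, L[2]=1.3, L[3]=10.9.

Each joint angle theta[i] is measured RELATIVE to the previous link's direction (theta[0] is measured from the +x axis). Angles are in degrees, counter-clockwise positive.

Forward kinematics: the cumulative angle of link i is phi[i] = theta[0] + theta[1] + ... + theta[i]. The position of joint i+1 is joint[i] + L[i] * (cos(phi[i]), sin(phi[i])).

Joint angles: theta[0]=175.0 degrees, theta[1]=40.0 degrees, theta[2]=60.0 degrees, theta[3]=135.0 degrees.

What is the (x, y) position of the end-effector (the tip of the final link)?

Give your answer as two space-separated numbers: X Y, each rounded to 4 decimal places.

Answer: -3.2059 2.0220

Derivation:
joint[0] = (0.0000, 0.0000)  (base)
link 0: phi[0] = 175 = 175 deg
  cos(175 deg) = -0.9962, sin(175 deg) = 0.0872
  joint[1] = (0.0000, 0.0000) + 2.8 * (-0.9962, 0.0872) = (0.0000 + -2.7893, 0.0000 + 0.2440) = (-2.7893, 0.2440)
link 1: phi[1] = 175 + 40 = 215 deg
  cos(215 deg) = -0.8192, sin(215 deg) = -0.5736
  joint[2] = (-2.7893, 0.2440) + 9.2 * (-0.8192, -0.5736) = (-2.7893 + -7.5362, 0.2440 + -5.2769) = (-10.3255, -5.0329)
link 2: phi[2] = 175 + 40 + 60 = 275 deg
  cos(275 deg) = 0.0872, sin(275 deg) = -0.9962
  joint[3] = (-10.3255, -5.0329) + 1.3 * (0.0872, -0.9962) = (-10.3255 + 0.1133, -5.0329 + -1.2951) = (-10.2122, -6.3279)
link 3: phi[3] = 175 + 40 + 60 + 135 = 410 deg
  cos(410 deg) = 0.6428, sin(410 deg) = 0.7660
  joint[4] = (-10.2122, -6.3279) + 10.9 * (0.6428, 0.7660) = (-10.2122 + 7.0064, -6.3279 + 8.3499) = (-3.2059, 2.0220)
End effector: (-3.2059, 2.0220)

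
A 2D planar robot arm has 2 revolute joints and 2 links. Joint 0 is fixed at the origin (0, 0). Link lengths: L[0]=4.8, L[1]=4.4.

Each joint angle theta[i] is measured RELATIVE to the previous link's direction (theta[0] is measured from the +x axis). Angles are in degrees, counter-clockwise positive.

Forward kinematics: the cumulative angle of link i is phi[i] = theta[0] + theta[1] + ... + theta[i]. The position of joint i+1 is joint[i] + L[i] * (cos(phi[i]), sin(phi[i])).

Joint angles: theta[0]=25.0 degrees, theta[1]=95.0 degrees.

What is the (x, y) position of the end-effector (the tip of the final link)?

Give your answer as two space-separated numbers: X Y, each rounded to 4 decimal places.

Answer: 2.1503 5.8391

Derivation:
joint[0] = (0.0000, 0.0000)  (base)
link 0: phi[0] = 25 = 25 deg
  cos(25 deg) = 0.9063, sin(25 deg) = 0.4226
  joint[1] = (0.0000, 0.0000) + 4.8 * (0.9063, 0.4226) = (0.0000 + 4.3503, 0.0000 + 2.0286) = (4.3503, 2.0286)
link 1: phi[1] = 25 + 95 = 120 deg
  cos(120 deg) = -0.5000, sin(120 deg) = 0.8660
  joint[2] = (4.3503, 2.0286) + 4.4 * (-0.5000, 0.8660) = (4.3503 + -2.2000, 2.0286 + 3.8105) = (2.1503, 5.8391)
End effector: (2.1503, 5.8391)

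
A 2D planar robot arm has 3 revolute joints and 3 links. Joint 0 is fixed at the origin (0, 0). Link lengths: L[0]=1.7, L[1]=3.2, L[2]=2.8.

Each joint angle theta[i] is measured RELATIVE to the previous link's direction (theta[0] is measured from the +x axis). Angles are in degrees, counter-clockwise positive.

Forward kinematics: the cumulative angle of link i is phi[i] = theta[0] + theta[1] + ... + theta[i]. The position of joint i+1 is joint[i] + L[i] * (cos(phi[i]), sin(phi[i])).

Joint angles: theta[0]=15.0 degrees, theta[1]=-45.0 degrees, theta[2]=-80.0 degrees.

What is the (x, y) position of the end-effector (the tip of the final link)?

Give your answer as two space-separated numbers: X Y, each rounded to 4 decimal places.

Answer: 3.4557 -3.7911

Derivation:
joint[0] = (0.0000, 0.0000)  (base)
link 0: phi[0] = 15 = 15 deg
  cos(15 deg) = 0.9659, sin(15 deg) = 0.2588
  joint[1] = (0.0000, 0.0000) + 1.7 * (0.9659, 0.2588) = (0.0000 + 1.6421, 0.0000 + 0.4400) = (1.6421, 0.4400)
link 1: phi[1] = 15 + -45 = -30 deg
  cos(-30 deg) = 0.8660, sin(-30 deg) = -0.5000
  joint[2] = (1.6421, 0.4400) + 3.2 * (0.8660, -0.5000) = (1.6421 + 2.7713, 0.4400 + -1.6000) = (4.4134, -1.1600)
link 2: phi[2] = 15 + -45 + -80 = -110 deg
  cos(-110 deg) = -0.3420, sin(-110 deg) = -0.9397
  joint[3] = (4.4134, -1.1600) + 2.8 * (-0.3420, -0.9397) = (4.4134 + -0.9577, -1.1600 + -2.6311) = (3.4557, -3.7911)
End effector: (3.4557, -3.7911)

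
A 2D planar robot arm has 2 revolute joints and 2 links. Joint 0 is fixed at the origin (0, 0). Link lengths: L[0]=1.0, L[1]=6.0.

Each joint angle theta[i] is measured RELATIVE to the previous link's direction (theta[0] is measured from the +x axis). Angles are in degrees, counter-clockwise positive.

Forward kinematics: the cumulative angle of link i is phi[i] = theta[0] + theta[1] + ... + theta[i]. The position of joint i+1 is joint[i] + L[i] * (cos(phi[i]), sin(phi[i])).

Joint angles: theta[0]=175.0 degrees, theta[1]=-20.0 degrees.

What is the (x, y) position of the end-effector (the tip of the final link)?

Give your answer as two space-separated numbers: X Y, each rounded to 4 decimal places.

joint[0] = (0.0000, 0.0000)  (base)
link 0: phi[0] = 175 = 175 deg
  cos(175 deg) = -0.9962, sin(175 deg) = 0.0872
  joint[1] = (0.0000, 0.0000) + 1 * (-0.9962, 0.0872) = (0.0000 + -0.9962, 0.0000 + 0.0872) = (-0.9962, 0.0872)
link 1: phi[1] = 175 + -20 = 155 deg
  cos(155 deg) = -0.9063, sin(155 deg) = 0.4226
  joint[2] = (-0.9962, 0.0872) + 6 * (-0.9063, 0.4226) = (-0.9962 + -5.4378, 0.0872 + 2.5357) = (-6.4340, 2.6229)
End effector: (-6.4340, 2.6229)

Answer: -6.4340 2.6229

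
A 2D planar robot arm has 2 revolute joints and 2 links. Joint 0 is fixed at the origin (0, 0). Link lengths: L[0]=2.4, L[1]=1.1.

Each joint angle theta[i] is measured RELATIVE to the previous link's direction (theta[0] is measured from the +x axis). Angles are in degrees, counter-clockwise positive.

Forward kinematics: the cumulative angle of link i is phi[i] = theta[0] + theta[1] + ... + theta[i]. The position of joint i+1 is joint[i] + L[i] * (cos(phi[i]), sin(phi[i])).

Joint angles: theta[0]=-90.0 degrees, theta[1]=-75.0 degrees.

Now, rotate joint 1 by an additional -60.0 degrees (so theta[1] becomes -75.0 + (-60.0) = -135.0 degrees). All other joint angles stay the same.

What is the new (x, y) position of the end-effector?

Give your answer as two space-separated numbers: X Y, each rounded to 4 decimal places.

Answer: -0.7778 -1.6222

Derivation:
joint[0] = (0.0000, 0.0000)  (base)
link 0: phi[0] = -90 = -90 deg
  cos(-90 deg) = 0.0000, sin(-90 deg) = -1.0000
  joint[1] = (0.0000, 0.0000) + 2.4 * (0.0000, -1.0000) = (0.0000 + 0.0000, 0.0000 + -2.4000) = (0.0000, -2.4000)
link 1: phi[1] = -90 + -135 = -225 deg
  cos(-225 deg) = -0.7071, sin(-225 deg) = 0.7071
  joint[2] = (0.0000, -2.4000) + 1.1 * (-0.7071, 0.7071) = (0.0000 + -0.7778, -2.4000 + 0.7778) = (-0.7778, -1.6222)
End effector: (-0.7778, -1.6222)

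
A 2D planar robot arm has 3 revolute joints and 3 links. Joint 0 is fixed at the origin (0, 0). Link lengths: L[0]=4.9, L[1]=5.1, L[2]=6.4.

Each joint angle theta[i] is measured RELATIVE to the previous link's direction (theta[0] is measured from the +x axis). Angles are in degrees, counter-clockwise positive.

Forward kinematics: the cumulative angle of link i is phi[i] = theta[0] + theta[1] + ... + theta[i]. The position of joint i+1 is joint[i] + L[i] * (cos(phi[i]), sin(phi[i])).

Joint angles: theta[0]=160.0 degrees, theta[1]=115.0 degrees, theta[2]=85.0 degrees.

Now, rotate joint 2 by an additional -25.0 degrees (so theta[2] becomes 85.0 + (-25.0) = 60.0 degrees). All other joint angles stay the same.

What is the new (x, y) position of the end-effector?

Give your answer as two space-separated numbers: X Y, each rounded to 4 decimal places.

joint[0] = (0.0000, 0.0000)  (base)
link 0: phi[0] = 160 = 160 deg
  cos(160 deg) = -0.9397, sin(160 deg) = 0.3420
  joint[1] = (0.0000, 0.0000) + 4.9 * (-0.9397, 0.3420) = (0.0000 + -4.6045, 0.0000 + 1.6759) = (-4.6045, 1.6759)
link 1: phi[1] = 160 + 115 = 275 deg
  cos(275 deg) = 0.0872, sin(275 deg) = -0.9962
  joint[2] = (-4.6045, 1.6759) + 5.1 * (0.0872, -0.9962) = (-4.6045 + 0.4445, 1.6759 + -5.0806) = (-4.1600, -3.4047)
link 2: phi[2] = 160 + 115 + 60 = 335 deg
  cos(335 deg) = 0.9063, sin(335 deg) = -0.4226
  joint[3] = (-4.1600, -3.4047) + 6.4 * (0.9063, -0.4226) = (-4.1600 + 5.8004, -3.4047 + -2.7048) = (1.6404, -6.1095)
End effector: (1.6404, -6.1095)

Answer: 1.6404 -6.1095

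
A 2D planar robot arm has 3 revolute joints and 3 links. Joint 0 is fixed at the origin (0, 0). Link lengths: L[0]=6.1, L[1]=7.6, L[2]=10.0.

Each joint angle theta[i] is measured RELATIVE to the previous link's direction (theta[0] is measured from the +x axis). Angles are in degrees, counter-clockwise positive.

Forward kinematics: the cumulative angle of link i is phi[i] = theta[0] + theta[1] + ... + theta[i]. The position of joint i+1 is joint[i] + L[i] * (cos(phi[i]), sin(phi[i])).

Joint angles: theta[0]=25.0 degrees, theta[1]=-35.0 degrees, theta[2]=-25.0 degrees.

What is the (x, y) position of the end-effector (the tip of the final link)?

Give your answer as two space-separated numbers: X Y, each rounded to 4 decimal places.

joint[0] = (0.0000, 0.0000)  (base)
link 0: phi[0] = 25 = 25 deg
  cos(25 deg) = 0.9063, sin(25 deg) = 0.4226
  joint[1] = (0.0000, 0.0000) + 6.1 * (0.9063, 0.4226) = (0.0000 + 5.5285, 0.0000 + 2.5780) = (5.5285, 2.5780)
link 1: phi[1] = 25 + -35 = -10 deg
  cos(-10 deg) = 0.9848, sin(-10 deg) = -0.1736
  joint[2] = (5.5285, 2.5780) + 7.6 * (0.9848, -0.1736) = (5.5285 + 7.4845, 2.5780 + -1.3197) = (13.0130, 1.2582)
link 2: phi[2] = 25 + -35 + -25 = -35 deg
  cos(-35 deg) = 0.8192, sin(-35 deg) = -0.5736
  joint[3] = (13.0130, 1.2582) + 10 * (0.8192, -0.5736) = (13.0130 + 8.1915, 1.2582 + -5.7358) = (21.2045, -4.4775)
End effector: (21.2045, -4.4775)

Answer: 21.2045 -4.4775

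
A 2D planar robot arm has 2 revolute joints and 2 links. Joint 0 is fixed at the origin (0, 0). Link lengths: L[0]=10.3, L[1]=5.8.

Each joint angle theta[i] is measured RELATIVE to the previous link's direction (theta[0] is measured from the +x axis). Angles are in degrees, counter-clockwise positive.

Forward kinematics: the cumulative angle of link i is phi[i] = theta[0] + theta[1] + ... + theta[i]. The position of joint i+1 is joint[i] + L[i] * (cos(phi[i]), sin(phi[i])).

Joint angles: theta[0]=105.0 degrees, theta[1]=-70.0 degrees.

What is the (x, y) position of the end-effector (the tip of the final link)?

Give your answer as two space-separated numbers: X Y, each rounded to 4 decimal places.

joint[0] = (0.0000, 0.0000)  (base)
link 0: phi[0] = 105 = 105 deg
  cos(105 deg) = -0.2588, sin(105 deg) = 0.9659
  joint[1] = (0.0000, 0.0000) + 10.3 * (-0.2588, 0.9659) = (0.0000 + -2.6658, 0.0000 + 9.9490) = (-2.6658, 9.9490)
link 1: phi[1] = 105 + -70 = 35 deg
  cos(35 deg) = 0.8192, sin(35 deg) = 0.5736
  joint[2] = (-2.6658, 9.9490) + 5.8 * (0.8192, 0.5736) = (-2.6658 + 4.7511, 9.9490 + 3.3267) = (2.0852, 13.2758)
End effector: (2.0852, 13.2758)

Answer: 2.0852 13.2758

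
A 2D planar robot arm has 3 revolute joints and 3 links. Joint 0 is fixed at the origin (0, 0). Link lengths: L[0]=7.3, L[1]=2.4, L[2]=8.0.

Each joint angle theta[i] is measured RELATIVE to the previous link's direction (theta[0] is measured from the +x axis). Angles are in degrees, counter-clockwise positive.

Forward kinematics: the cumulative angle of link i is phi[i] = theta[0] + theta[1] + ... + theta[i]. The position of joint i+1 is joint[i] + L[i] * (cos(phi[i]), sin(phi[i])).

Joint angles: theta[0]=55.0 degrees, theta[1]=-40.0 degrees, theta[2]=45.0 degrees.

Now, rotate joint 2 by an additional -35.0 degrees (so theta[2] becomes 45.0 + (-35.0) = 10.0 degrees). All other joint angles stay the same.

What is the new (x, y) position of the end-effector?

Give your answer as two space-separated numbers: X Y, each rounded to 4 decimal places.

Answer: 13.7558 9.9819

Derivation:
joint[0] = (0.0000, 0.0000)  (base)
link 0: phi[0] = 55 = 55 deg
  cos(55 deg) = 0.5736, sin(55 deg) = 0.8192
  joint[1] = (0.0000, 0.0000) + 7.3 * (0.5736, 0.8192) = (0.0000 + 4.1871, 0.0000 + 5.9798) = (4.1871, 5.9798)
link 1: phi[1] = 55 + -40 = 15 deg
  cos(15 deg) = 0.9659, sin(15 deg) = 0.2588
  joint[2] = (4.1871, 5.9798) + 2.4 * (0.9659, 0.2588) = (4.1871 + 2.3182, 5.9798 + 0.6212) = (6.5053, 6.6010)
link 2: phi[2] = 55 + -40 + 10 = 25 deg
  cos(25 deg) = 0.9063, sin(25 deg) = 0.4226
  joint[3] = (6.5053, 6.6010) + 8 * (0.9063, 0.4226) = (6.5053 + 7.2505, 6.6010 + 3.3809) = (13.7558, 9.9819)
End effector: (13.7558, 9.9819)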